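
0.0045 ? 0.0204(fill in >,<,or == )<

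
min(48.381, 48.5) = 48.381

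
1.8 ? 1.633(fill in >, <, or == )>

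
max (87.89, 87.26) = 87.89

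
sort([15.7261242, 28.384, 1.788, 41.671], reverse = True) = [41.671, 28.384, 15.7261242, 1.788]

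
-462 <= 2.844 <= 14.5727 True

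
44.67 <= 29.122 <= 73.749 False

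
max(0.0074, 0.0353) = 0.0353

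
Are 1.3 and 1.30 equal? Yes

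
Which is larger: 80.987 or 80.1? 80.987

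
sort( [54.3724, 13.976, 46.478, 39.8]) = [13.976, 39.8, 46.478, 54.3724]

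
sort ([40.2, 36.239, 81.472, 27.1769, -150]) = [-150, 27.1769, 36.239, 40.2, 81.472]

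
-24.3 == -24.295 False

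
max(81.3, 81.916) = 81.916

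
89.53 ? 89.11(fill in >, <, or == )>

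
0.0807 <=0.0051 False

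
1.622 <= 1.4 False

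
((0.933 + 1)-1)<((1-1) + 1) True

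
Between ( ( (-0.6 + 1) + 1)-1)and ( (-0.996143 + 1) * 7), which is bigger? ( ( (-0.6 + 1) + 1)-1)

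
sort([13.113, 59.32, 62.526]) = [13.113, 59.32, 62.526]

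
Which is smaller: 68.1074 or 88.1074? 68.1074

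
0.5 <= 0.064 False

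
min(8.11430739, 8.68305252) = 8.11430739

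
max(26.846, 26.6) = 26.846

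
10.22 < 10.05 False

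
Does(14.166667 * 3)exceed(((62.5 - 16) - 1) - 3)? Yes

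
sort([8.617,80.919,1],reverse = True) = [80.919,8.617,1]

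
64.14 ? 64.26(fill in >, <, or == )<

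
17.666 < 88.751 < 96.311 True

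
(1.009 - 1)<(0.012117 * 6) True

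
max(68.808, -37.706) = 68.808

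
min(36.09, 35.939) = 35.939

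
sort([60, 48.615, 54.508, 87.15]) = [48.615, 54.508, 60, 87.15]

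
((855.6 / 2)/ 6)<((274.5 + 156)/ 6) True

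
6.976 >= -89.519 True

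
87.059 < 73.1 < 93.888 False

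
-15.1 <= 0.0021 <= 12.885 True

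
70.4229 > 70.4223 True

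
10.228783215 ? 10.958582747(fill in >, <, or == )<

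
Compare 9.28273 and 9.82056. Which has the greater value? 9.82056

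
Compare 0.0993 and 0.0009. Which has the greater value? 0.0993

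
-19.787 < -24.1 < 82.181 False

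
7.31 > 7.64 False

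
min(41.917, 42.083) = 41.917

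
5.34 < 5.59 True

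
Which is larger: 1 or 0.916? 1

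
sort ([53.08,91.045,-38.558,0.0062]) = [-38.558,0.0062,53.08,91.045]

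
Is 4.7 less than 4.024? No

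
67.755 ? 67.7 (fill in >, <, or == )>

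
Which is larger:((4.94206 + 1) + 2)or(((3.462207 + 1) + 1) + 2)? ((4.94206 + 1) + 2)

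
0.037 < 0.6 True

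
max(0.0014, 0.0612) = 0.0612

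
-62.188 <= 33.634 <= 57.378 True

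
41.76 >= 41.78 False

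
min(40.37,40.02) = 40.02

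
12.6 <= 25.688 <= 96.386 True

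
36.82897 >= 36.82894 True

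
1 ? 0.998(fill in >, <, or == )>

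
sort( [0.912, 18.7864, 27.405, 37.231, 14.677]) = [0.912, 14.677, 18.7864, 27.405, 37.231]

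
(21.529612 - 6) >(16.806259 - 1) False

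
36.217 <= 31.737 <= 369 False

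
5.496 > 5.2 True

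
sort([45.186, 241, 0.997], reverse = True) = [241, 45.186, 0.997]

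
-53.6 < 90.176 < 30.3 False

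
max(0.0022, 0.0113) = 0.0113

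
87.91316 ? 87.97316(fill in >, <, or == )<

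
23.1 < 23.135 True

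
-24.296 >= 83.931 False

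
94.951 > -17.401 True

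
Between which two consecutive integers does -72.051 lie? -73 and -72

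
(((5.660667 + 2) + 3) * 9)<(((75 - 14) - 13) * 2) True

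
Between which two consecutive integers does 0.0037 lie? 0 and 1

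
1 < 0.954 False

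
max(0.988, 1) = 1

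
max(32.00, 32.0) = 32.0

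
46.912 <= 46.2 False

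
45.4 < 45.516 True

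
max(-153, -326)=-153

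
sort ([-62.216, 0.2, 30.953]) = [-62.216, 0.2, 30.953]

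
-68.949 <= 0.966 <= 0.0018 False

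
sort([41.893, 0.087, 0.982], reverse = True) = [41.893, 0.982, 0.087]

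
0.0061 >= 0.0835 False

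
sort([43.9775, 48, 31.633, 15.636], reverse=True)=[48, 43.9775, 31.633, 15.636]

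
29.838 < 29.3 False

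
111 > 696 False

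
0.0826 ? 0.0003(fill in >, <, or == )>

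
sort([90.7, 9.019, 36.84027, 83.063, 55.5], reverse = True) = [90.7, 83.063, 55.5, 36.84027, 9.019]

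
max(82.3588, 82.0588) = 82.3588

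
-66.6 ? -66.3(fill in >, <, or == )<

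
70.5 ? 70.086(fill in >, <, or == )>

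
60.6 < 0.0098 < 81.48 False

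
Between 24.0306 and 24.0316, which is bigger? 24.0316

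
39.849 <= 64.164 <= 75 True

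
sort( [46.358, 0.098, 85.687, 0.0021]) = [0.0021, 0.098, 46.358, 85.687]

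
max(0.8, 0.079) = 0.8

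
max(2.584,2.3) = 2.584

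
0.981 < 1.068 True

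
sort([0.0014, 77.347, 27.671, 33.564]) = [0.0014, 27.671, 33.564, 77.347]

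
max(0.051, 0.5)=0.5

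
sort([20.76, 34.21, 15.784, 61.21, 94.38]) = [15.784, 20.76, 34.21, 61.21, 94.38]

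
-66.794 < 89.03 True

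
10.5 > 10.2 True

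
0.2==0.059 False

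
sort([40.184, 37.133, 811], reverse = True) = [811, 40.184, 37.133]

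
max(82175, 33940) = 82175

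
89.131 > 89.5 False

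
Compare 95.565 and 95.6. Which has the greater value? 95.6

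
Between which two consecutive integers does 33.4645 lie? 33 and 34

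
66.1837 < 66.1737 False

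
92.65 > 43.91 True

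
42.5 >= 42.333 True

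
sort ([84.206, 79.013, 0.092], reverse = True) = [84.206, 79.013, 0.092]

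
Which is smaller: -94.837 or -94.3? -94.837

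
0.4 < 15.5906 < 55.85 True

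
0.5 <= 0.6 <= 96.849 True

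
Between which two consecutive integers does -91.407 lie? -92 and -91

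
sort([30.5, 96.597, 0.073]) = [0.073, 30.5, 96.597]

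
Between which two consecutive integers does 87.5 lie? 87 and 88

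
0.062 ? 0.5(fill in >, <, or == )<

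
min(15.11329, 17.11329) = 15.11329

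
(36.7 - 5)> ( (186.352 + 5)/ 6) False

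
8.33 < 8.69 True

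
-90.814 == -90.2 False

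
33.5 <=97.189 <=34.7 False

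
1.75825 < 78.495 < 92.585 True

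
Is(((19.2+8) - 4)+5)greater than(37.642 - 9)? No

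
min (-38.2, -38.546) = -38.546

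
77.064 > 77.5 False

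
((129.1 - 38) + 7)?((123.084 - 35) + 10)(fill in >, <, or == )>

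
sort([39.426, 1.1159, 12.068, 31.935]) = [1.1159, 12.068, 31.935, 39.426]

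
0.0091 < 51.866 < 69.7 True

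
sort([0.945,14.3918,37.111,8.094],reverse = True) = [37.111,14.3918,8.094,0.945]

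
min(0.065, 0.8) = 0.065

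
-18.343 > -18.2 False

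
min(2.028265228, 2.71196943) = 2.028265228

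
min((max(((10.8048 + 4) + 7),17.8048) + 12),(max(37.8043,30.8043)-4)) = 33.8043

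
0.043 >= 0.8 False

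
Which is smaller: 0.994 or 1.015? 0.994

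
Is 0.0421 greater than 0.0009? Yes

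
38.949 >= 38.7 True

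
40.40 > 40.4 False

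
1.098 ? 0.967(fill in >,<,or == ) >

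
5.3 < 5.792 True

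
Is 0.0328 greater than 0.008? Yes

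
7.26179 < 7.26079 False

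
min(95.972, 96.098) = 95.972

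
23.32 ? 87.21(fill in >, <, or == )<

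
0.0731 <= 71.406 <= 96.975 True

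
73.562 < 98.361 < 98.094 False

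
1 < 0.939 False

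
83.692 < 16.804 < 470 False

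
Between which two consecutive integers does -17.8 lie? -18 and -17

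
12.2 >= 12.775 False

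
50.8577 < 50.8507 False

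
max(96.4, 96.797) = 96.797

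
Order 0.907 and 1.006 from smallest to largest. 0.907, 1.006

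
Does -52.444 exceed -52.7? Yes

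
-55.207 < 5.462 True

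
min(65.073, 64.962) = 64.962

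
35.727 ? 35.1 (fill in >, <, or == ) >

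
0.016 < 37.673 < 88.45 True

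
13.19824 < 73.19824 True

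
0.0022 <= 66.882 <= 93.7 True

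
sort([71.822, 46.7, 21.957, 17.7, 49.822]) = [17.7, 21.957, 46.7, 49.822, 71.822]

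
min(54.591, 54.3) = 54.3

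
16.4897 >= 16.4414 True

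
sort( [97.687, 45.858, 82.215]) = [45.858, 82.215, 97.687]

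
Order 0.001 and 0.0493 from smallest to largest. 0.001, 0.0493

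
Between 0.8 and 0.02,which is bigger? 0.8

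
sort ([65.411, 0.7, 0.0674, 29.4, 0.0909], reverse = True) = [65.411, 29.4, 0.7, 0.0909, 0.0674]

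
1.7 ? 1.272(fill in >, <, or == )>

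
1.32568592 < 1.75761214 True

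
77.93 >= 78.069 False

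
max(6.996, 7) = 7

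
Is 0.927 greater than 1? No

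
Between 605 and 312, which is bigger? 605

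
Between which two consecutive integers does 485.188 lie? 485 and 486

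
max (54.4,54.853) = 54.853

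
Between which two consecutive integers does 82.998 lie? 82 and 83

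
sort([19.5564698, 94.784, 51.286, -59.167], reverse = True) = [94.784, 51.286, 19.5564698, -59.167]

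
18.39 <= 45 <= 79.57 True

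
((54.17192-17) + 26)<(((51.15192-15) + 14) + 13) False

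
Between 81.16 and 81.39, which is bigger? 81.39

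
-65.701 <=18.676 True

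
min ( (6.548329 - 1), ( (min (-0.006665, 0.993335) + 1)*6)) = 5.548329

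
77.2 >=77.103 True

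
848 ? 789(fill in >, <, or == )>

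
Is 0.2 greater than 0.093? Yes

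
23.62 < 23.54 False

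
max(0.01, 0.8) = 0.8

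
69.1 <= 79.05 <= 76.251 False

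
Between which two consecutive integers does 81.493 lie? 81 and 82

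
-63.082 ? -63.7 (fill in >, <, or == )>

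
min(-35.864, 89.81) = -35.864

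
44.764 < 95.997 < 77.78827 False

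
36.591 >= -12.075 True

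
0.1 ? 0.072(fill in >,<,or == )>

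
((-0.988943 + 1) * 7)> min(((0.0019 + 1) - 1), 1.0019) True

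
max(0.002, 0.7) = 0.7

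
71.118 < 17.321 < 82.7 False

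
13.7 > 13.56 True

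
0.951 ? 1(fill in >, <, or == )<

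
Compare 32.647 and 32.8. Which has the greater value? 32.8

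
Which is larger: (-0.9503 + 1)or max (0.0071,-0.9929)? (-0.9503 + 1)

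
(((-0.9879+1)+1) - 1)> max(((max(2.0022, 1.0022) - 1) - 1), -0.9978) True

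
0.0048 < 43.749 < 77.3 True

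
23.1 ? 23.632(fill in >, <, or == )<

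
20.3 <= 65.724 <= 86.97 True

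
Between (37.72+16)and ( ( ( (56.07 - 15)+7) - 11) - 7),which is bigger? (37.72+16)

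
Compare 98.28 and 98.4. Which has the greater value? 98.4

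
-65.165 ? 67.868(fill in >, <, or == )<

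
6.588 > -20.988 True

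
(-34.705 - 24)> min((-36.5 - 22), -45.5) False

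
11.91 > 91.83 False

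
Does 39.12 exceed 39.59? No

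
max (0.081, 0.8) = 0.8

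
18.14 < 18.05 False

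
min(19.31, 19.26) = 19.26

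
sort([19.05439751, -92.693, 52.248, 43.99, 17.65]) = [-92.693, 17.65, 19.05439751, 43.99, 52.248]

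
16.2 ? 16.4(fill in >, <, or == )<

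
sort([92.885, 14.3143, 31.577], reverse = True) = [92.885, 31.577, 14.3143]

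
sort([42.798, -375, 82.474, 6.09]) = [-375, 6.09, 42.798, 82.474]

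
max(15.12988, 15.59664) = 15.59664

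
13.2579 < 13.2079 False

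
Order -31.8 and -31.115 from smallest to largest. -31.8,-31.115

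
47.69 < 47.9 True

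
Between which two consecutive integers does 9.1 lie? 9 and 10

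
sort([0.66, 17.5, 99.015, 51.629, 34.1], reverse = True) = [99.015, 51.629, 34.1, 17.5, 0.66]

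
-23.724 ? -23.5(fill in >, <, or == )<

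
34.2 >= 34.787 False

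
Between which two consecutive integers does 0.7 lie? 0 and 1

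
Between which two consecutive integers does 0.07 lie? 0 and 1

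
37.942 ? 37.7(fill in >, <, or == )>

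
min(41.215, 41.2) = 41.2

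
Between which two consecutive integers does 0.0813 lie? 0 and 1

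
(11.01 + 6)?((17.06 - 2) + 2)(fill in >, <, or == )<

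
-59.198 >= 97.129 False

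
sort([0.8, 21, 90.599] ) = [0.8, 21, 90.599]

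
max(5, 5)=5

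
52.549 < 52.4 False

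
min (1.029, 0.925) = 0.925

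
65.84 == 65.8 False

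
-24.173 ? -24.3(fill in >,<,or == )>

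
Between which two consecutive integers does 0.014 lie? 0 and 1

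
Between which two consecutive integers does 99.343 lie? 99 and 100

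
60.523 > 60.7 False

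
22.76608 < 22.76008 False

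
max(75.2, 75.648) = 75.648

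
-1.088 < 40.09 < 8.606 False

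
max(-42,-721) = -42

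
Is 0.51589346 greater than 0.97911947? No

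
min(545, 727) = 545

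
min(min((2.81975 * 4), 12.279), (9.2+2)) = 11.2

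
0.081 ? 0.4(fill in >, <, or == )<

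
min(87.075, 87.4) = 87.075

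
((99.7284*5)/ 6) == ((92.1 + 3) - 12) False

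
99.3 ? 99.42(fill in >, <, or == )<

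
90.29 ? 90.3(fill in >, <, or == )<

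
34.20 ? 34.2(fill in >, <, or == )==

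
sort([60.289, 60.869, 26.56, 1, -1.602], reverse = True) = [60.869, 60.289, 26.56, 1, -1.602]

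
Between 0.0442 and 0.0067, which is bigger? 0.0442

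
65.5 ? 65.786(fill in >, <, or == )<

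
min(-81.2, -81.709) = -81.709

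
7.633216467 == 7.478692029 False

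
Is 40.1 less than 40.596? Yes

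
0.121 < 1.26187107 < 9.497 True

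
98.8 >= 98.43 True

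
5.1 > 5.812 False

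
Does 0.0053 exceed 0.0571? No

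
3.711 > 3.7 True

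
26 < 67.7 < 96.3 True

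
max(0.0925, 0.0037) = 0.0925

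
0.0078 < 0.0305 True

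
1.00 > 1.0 False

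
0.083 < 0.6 True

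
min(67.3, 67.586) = 67.3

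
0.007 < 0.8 True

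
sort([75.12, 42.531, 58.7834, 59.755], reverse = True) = [75.12, 59.755, 58.7834, 42.531]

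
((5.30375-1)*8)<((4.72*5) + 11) True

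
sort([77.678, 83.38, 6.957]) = [6.957, 77.678, 83.38]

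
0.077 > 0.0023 True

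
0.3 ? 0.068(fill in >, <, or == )>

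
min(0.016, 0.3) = 0.016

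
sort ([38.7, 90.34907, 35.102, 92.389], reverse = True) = [92.389, 90.34907, 38.7, 35.102]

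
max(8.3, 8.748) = 8.748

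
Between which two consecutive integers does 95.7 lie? 95 and 96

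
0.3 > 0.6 False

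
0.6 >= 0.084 True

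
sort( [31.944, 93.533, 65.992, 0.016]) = [0.016, 31.944, 65.992, 93.533]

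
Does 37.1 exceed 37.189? No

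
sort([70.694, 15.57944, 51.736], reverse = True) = [70.694, 51.736, 15.57944]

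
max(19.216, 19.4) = 19.4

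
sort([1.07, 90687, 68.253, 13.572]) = [1.07, 13.572, 68.253, 90687]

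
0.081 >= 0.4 False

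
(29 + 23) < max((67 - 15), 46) False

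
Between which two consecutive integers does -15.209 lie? -16 and -15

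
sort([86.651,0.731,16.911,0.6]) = [0.6,0.731,16.911,86.651]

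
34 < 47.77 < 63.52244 True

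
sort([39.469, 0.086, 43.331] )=[0.086, 39.469, 43.331]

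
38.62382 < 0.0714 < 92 False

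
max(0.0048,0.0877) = 0.0877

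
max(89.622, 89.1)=89.622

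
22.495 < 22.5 True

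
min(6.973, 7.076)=6.973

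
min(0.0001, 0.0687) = 0.0001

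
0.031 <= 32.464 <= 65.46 True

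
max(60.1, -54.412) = 60.1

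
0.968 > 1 False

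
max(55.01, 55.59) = 55.59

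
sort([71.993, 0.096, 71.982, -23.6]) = [-23.6, 0.096, 71.982, 71.993]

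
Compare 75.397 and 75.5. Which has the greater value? 75.5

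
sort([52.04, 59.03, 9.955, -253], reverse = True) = [59.03, 52.04, 9.955, -253]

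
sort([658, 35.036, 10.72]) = [10.72, 35.036, 658]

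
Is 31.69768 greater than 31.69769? No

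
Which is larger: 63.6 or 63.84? 63.84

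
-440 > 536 False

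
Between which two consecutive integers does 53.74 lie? 53 and 54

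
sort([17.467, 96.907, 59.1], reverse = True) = [96.907, 59.1, 17.467]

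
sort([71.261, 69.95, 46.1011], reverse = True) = [71.261, 69.95, 46.1011]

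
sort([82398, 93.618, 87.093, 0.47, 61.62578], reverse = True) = [82398, 93.618, 87.093, 61.62578, 0.47]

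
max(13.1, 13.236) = 13.236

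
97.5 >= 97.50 True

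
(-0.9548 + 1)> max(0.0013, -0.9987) True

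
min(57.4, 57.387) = 57.387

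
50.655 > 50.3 True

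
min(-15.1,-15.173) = -15.173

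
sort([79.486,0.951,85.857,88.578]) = [0.951,79.486,85.857,88.578]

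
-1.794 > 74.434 False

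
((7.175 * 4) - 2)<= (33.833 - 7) True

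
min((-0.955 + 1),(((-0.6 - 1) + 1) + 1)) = 0.045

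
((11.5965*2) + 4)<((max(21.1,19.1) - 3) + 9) False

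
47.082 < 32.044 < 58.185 False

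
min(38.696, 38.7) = 38.696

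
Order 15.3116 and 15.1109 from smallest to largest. 15.1109, 15.3116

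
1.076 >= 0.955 True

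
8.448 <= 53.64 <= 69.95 True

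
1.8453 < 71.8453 True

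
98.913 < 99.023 True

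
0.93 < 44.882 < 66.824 True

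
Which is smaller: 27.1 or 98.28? 27.1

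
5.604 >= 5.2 True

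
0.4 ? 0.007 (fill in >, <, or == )>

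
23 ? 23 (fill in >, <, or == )==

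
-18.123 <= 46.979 True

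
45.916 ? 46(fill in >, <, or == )<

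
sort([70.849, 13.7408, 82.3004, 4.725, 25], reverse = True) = [82.3004, 70.849, 25, 13.7408, 4.725]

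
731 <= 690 False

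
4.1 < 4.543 True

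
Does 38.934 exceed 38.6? Yes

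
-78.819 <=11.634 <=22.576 True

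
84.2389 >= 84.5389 False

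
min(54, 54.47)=54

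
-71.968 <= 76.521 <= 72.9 False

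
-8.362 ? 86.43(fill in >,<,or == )<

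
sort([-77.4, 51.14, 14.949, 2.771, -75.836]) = [-77.4, -75.836, 2.771, 14.949, 51.14]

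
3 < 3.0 False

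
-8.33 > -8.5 True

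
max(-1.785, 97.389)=97.389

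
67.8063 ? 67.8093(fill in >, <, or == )<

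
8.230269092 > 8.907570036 False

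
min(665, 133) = 133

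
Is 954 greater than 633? Yes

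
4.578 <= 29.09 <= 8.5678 False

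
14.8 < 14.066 False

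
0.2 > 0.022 True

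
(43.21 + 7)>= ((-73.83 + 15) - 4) True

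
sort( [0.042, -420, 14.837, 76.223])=[-420, 0.042, 14.837, 76.223]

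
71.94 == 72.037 False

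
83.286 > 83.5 False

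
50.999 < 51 True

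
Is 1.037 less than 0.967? No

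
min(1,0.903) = 0.903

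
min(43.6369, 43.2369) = 43.2369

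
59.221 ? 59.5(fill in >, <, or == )<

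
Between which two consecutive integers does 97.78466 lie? 97 and 98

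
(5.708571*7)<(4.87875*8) False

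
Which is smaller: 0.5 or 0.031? 0.031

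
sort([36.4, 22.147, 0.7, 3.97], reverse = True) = [36.4, 22.147, 3.97, 0.7]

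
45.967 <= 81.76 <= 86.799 True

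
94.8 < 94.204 False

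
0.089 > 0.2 False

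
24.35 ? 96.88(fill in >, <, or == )<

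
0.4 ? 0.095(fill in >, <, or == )>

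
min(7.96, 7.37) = 7.37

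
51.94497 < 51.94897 True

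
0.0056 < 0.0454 True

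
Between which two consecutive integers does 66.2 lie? 66 and 67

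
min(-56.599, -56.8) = -56.8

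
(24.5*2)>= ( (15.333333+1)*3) True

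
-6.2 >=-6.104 False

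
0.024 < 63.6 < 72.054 True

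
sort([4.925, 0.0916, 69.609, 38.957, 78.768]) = [0.0916, 4.925, 38.957, 69.609, 78.768]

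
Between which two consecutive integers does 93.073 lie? 93 and 94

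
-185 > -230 True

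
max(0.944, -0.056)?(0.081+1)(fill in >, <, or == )<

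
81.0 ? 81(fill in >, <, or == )==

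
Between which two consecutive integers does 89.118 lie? 89 and 90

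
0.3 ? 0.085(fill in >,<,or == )>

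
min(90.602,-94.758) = -94.758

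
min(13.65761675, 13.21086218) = 13.21086218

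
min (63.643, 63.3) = 63.3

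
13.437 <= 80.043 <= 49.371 False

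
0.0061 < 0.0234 True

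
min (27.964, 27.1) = 27.1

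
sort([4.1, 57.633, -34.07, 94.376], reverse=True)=[94.376, 57.633, 4.1, -34.07]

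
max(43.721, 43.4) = 43.721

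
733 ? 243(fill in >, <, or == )>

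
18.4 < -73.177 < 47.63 False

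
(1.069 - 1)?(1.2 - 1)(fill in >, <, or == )<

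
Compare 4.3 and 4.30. They are equal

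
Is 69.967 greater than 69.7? Yes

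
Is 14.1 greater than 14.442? No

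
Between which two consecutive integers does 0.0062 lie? 0 and 1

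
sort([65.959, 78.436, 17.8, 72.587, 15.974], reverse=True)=[78.436, 72.587, 65.959, 17.8, 15.974]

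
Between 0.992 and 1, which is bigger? 1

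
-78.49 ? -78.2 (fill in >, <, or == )<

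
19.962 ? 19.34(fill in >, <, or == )>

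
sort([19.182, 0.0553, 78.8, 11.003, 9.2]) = [0.0553, 9.2, 11.003, 19.182, 78.8]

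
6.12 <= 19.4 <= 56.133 True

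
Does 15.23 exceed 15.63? No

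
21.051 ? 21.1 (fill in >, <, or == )<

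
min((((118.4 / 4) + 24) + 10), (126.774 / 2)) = 63.387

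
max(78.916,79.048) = 79.048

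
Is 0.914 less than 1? Yes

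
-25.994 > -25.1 False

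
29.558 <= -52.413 False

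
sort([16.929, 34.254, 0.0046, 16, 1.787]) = [0.0046, 1.787, 16, 16.929, 34.254]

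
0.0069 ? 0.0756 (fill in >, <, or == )<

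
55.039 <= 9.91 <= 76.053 False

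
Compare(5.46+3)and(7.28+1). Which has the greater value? (5.46+3)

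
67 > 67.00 False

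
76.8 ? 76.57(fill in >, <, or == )>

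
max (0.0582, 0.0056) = 0.0582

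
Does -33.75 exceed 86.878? No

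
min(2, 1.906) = 1.906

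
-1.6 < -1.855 False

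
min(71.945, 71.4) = 71.4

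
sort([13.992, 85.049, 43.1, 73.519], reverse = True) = [85.049, 73.519, 43.1, 13.992]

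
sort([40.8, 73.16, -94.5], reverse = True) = [73.16, 40.8, -94.5]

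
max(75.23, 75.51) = 75.51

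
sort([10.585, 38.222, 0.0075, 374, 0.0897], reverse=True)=[374, 38.222, 10.585, 0.0897, 0.0075]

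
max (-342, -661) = -342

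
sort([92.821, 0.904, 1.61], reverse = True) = [92.821, 1.61, 0.904]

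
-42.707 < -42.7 True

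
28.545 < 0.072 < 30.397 False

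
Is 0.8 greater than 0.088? Yes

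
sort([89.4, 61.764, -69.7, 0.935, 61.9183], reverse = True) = [89.4, 61.9183, 61.764, 0.935, -69.7]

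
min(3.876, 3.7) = 3.7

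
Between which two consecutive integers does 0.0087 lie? 0 and 1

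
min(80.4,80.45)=80.4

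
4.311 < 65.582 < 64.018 False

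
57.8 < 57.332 False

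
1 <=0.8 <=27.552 False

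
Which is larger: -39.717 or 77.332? 77.332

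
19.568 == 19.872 False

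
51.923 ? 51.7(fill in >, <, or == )>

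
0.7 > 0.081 True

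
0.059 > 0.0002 True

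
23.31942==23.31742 False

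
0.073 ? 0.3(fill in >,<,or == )<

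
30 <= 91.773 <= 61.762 False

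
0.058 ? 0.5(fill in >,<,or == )<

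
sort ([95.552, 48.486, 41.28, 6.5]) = [6.5, 41.28, 48.486, 95.552]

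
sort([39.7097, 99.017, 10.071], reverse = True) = [99.017, 39.7097, 10.071]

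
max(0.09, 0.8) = 0.8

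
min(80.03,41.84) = 41.84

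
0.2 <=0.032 False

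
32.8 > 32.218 True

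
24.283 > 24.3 False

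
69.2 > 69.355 False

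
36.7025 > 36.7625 False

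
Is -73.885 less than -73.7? Yes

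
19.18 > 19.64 False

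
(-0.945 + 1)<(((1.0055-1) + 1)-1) False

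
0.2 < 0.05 False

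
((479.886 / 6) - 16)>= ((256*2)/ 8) False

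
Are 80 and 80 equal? Yes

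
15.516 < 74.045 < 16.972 False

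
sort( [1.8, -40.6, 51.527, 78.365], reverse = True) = [78.365, 51.527, 1.8, -40.6]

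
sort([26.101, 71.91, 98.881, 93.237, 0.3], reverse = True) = [98.881, 93.237, 71.91, 26.101, 0.3]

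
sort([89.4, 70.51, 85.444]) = [70.51, 85.444, 89.4]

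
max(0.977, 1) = 1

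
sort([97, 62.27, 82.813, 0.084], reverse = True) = [97, 82.813, 62.27, 0.084]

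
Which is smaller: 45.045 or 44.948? 44.948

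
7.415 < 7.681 True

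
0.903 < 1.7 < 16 True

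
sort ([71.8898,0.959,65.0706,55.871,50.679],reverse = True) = [71.8898,65.0706,55.871,50.679,0.959]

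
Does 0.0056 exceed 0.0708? No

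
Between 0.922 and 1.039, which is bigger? 1.039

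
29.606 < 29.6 False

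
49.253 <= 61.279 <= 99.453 True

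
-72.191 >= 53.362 False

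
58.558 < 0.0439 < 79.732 False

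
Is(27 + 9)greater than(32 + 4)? No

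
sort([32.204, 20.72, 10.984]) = [10.984, 20.72, 32.204]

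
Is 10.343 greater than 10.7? No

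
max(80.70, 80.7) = 80.7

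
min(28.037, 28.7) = 28.037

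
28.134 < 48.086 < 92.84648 True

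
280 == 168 False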